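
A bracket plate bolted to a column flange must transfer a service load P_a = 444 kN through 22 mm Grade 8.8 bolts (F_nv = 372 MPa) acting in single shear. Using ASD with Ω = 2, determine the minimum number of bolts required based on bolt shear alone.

7 bolts

A_b = π·22²/4 = 380.1 mm².
Per-bolt allowable strength R_n/Ω = 372 × 380.1 × 1 / 1000 / 2 = 70.7 kN.
n ≥ 444 / 70.7 = 6.28 → use 7 bolts.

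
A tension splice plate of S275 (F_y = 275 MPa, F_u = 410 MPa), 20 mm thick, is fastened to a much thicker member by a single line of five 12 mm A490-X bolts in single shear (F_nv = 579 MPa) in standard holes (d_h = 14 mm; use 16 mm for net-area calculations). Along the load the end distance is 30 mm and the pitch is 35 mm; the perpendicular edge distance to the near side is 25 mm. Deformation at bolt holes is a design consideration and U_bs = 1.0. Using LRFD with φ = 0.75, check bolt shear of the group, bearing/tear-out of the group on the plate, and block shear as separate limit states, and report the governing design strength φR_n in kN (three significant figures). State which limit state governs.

246 kN (bolt shear governs)

Bolt shear: A_b = π·12²/4 = 113.1 mm²; R_n = 579 × 113.1 × 5 × 1 / 1000 = 327.4 kN → 0.75 × 327.4 = 246 kN.
Bearing: edge l_c = 23, r_n = 226.3 kN; interior l_c = 21, r_n = 206.6 kN; R_n = 226.3 + 4·206.6 = 1053 kN → 790 kN.
Block shear: A_gv = 3400, A_nv = 1960, A_nt = 340 mm²; R_n = min(0.6F_uA_nv, 0.6F_yA_gv) + U_bs·F_u·A_nt = 621.6 kN → 466 kN.
Bolt shear governs: 246 kN.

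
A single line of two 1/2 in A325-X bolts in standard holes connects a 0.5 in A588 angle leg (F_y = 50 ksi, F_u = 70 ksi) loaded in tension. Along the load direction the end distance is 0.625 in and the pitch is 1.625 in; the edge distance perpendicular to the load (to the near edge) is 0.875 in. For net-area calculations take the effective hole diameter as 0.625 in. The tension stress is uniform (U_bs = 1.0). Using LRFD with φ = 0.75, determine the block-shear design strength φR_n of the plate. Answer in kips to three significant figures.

Shear plane L_v = 0.625 + 1·1.625 = 2.25 in; A_gv = 2.25 × 0.5 = 1.125 in².
A_nv = (2.25 − 1.5·0.625) × 0.5 = 0.6562 in².
A_nt = (0.875 − 0.5·0.625) × 0.5 = 0.2812 in².
0.6 F_u A_nv = 27.56 kips; 0.6 F_y A_gv = 33.75 kips → shear rupture governs the shear term.
R_n = 27.56 + 1.0 × 70 × 0.2812 = 47.25 kips.
Design strength φR_n = 0.75 × 47.25 = 35.4 kips.

35.4 kips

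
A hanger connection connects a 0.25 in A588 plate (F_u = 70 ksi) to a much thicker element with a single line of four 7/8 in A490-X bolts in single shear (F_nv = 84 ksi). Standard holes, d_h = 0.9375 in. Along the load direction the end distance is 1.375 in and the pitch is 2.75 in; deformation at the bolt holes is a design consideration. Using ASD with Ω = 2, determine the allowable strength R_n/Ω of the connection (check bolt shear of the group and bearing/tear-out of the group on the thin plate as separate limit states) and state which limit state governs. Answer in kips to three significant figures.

Bolt shear: A_b = π·0.875²/4 = 0.6013 in²; R_n = 84 × 0.6013 × 4 × 1 = 202 kips → 202 / 2 = 101 kips.
Bearing (1.2 l_c t F_u ≤ 2.4 d t F_u): upper limit = 2.4·0.875·0.25·70 = 36.75 kips.
  Edge l_c = 1.375 − 0.9375/2 = 0.9062 → r_n = 19.03 kips; interior l_c = 2.75 − 0.9375 = 1.812 → r_n = 36.75 kips.
  R_n,bearing = 1·19.03 + 3·36.75 = 129.3 kips → 129.3 / 2 = 64.6 kips.
Bearing governs: 64.6 kips.

64.6 kips (bearing governs)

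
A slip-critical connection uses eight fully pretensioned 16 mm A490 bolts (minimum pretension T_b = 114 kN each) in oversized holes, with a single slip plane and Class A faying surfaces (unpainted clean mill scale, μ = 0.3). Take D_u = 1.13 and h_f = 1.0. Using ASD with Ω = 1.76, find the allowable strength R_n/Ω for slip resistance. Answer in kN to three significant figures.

176 kN

R_n = μ · D_u · h_f · T_b · n_s · n_b = 0.3 × 1.13 × 1.0 × 114 × 1 × 8 = 309.2 kN.
Allowable strength R_n/Ω = 309.2 / 1.76 = 176 kN.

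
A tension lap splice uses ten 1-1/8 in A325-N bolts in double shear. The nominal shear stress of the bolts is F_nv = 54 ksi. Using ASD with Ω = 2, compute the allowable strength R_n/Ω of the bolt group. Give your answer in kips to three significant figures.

A_b = π × 1.125² / 4 = 0.994 in².
R_n = F_nv · A_b · n · n_s = 54 × 0.994 × 10 × 2 = 1074 kips.
Allowable strength R_n/Ω = 1074 / 2 = 537 kips.

537 kips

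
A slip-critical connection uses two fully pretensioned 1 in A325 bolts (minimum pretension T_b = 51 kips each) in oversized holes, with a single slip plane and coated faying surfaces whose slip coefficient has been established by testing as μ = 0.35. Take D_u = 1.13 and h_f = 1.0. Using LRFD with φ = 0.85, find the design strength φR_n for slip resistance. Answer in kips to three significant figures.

R_n = μ · D_u · h_f · T_b · n_s · n_b = 0.35 × 1.13 × 1.0 × 51 × 1 × 2 = 40.34 kips.
Design strength φR_n = 0.85 × 40.34 = 34.3 kips.

34.3 kips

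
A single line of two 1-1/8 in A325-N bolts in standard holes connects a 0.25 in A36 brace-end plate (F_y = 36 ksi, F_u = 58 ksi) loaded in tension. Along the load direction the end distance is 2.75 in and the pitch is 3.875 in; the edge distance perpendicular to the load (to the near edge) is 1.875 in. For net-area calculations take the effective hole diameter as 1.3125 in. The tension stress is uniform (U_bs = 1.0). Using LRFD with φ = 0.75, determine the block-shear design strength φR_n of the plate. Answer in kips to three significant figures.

40.1 kips

Shear plane L_v = 2.75 + 1·3.875 = 6.625 in; A_gv = 6.625 × 0.25 = 1.656 in².
A_nv = (6.625 − 1.5·1.3125) × 0.25 = 1.164 in².
A_nt = (1.875 − 0.5·1.3125) × 0.25 = 0.3047 in².
0.6 F_u A_nv = 40.51 kips; 0.6 F_y A_gv = 35.77 kips → shear yielding governs the shear term.
R_n = 35.77 + 1.0 × 58 × 0.3047 = 53.45 kips.
Design strength φR_n = 0.75 × 53.45 = 40.1 kips.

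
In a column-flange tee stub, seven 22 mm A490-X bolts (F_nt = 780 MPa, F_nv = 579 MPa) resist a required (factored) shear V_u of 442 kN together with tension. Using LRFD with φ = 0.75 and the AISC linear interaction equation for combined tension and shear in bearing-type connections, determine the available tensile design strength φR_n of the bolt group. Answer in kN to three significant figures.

1430 kN

A_b = π·22²/4 = 380.1 mm²; f_rv = 442 × 1000 / (7 × 380.1) = 166.1 MPa.
F'_nt = 1.3 F_nt − (F_nt / φF_nv) f_rv = 1.3·780 − (780/(0.75·579))·166.1 = 715.6 MPa, capped at F_nt → F'_nt = 715.6 MPa.
R_n = F'_nt · A_b · n = 715.6 × 380.1 × 7 / 1000 = 1904 kN.
Design strength φR_n = 0.75 × 1904 = 1430 kN.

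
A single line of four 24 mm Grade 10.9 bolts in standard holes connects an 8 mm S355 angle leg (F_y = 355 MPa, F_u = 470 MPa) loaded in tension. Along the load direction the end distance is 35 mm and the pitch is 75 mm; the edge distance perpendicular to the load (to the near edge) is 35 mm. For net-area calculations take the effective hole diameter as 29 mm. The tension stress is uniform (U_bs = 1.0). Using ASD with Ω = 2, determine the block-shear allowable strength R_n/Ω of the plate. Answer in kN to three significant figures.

Shear plane L_v = 35 + 3·75 = 260 mm; A_gv = 260 × 8 = 2080 mm².
A_nv = (260 − 3.5·29) × 8 = 1268 mm².
A_nt = (35 − 0.5·29) × 8 = 164 mm².
0.6 F_u A_nv = 357.6 kN; 0.6 F_y A_gv = 443 kN → shear rupture governs the shear term.
R_n = 357.6 + 1.0 × 470 × 164 / 1000 = 434.7 kN.
Allowable strength R_n/Ω = 434.7 / 2 = 217 kN.

217 kN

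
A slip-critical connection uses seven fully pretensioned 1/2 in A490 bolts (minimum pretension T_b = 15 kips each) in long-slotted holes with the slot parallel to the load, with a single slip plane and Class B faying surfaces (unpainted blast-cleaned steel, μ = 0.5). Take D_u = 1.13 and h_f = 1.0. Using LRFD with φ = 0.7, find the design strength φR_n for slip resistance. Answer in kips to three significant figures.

R_n = μ · D_u · h_f · T_b · n_s · n_b = 0.5 × 1.13 × 1.0 × 15 × 1 × 7 = 59.32 kips.
Design strength φR_n = 0.7 × 59.32 = 41.5 kips.

41.5 kips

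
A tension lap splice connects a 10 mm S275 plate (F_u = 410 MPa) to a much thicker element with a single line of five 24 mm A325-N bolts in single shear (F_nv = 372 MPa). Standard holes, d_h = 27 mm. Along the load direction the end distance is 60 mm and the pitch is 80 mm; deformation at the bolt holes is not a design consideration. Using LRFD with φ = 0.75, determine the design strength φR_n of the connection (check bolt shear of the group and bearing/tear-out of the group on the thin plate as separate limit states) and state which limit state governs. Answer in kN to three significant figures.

631 kN (bolt shear governs)

Bolt shear: A_b = π·24²/4 = 452.4 mm²; R_n = 372 × 452.4 × 5 × 1 / 1000 = 841.4 kN → 0.75 × 841.4 = 631 kN.
Bearing (1.5 l_c t F_u ≤ 3.0 d t F_u): upper limit = 3.0·24·10·410 / 1000 = 295.2 kN.
  Edge l_c = 60 − 27/2 = 46.5 → r_n = 286 kN; interior l_c = 80 − 27 = 53 → r_n = 295.2 kN.
  R_n,bearing = 1·286 + 4·295.2 = 1467 kN → 0.75 × 1467 = 1100 kN.
Bolt shear governs: 631 kN.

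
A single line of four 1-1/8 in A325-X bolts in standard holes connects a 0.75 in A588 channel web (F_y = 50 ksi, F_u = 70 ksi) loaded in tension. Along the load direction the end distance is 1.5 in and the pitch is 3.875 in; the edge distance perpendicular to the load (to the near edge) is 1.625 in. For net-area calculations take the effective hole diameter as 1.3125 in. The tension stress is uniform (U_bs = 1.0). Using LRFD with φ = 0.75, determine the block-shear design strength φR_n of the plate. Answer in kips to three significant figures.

Shear plane L_v = 1.5 + 3·3.875 = 13.12 in; A_gv = 13.12 × 0.75 = 9.844 in².
A_nv = (13.12 − 3.5·1.3125) × 0.75 = 6.398 in².
A_nt = (1.625 − 0.5·1.3125) × 0.75 = 0.7266 in².
0.6 F_u A_nv = 268.7 kips; 0.6 F_y A_gv = 295.3 kips → shear rupture governs the shear term.
R_n = 268.7 + 1.0 × 70 × 0.7266 = 319.6 kips.
Design strength φR_n = 0.75 × 319.6 = 240 kips.

240 kips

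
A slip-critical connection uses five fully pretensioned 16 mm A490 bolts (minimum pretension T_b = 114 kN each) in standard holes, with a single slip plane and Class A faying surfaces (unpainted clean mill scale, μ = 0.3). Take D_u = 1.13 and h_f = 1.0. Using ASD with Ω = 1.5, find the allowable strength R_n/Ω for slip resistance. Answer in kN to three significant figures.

129 kN

R_n = μ · D_u · h_f · T_b · n_s · n_b = 0.3 × 1.13 × 1.0 × 114 × 1 × 5 = 193.2 kN.
Allowable strength R_n/Ω = 193.2 / 1.5 = 129 kN.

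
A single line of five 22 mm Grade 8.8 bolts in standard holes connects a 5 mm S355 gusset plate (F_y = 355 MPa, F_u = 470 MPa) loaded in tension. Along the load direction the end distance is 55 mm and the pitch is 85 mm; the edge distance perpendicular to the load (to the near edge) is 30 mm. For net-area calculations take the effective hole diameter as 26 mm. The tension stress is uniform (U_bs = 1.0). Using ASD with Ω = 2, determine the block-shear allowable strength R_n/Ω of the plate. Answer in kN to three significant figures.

216 kN

Shear plane L_v = 55 + 4·85 = 395 mm; A_gv = 395 × 5 = 1975 mm².
A_nv = (395 − 4.5·26) × 5 = 1390 mm².
A_nt = (30 − 0.5·26) × 5 = 85 mm².
0.6 F_u A_nv = 392 kN; 0.6 F_y A_gv = 420.7 kN → shear rupture governs the shear term.
R_n = 392 + 1.0 × 470 × 85 / 1000 = 431.9 kN.
Allowable strength R_n/Ω = 431.9 / 2 = 216 kN.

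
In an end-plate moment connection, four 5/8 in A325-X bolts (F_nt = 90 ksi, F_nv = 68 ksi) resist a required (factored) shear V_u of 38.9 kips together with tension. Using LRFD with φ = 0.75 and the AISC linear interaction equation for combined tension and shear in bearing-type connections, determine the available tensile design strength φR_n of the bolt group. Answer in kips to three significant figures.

A_b = π·0.625²/4 = 0.3068 in²; f_rv = 38.9 / (4 × 0.3068) = 31.7 ksi.
F'_nt = 1.3 F_nt − (F_nt / φF_nv) f_rv = 1.3·90 − (90/(0.75·68))·31.7 = 61.06 ksi, capped at F_nt → F'_nt = 61.06 ksi.
R_n = F'_nt · A_b · n = 61.06 × 0.3068 × 4 = 74.93 kips.
Design strength φR_n = 0.75 × 74.93 = 56.2 kips.

56.2 kips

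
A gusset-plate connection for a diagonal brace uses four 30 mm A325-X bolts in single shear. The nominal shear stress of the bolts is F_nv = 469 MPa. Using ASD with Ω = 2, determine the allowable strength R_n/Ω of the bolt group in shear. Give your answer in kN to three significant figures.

663 kN

A_b = π × 30² / 4 = 706.9 mm².
R_n = F_nv · A_b · n · n_s = 469 × 706.9 × 4 × 1 / 1000 = 1326 kN.
Allowable strength R_n/Ω = 1326 / 2 = 663 kN.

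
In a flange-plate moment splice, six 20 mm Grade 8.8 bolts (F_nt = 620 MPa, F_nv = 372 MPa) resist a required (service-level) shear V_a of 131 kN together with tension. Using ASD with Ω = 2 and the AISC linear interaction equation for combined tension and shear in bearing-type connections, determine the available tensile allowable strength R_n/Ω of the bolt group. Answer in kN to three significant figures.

541 kN

A_b = π·20²/4 = 314.2 mm²; f_rv = 131 × 1000 / (6 × 314.2) = 69.5 MPa.
F'_nt = 1.3 F_nt − (Ω F_nt / F_nv) f_rv = 1.3·620 − (2·620/372)·69.5 = 574.3 MPa, capped at F_nt → F'_nt = 574.3 MPa.
R_n = F'_nt · A_b · n = 574.3 × 314.2 × 6 / 1000 = 1083 kN.
Allowable strength R_n/Ω = 1083 / 2 = 541 kN.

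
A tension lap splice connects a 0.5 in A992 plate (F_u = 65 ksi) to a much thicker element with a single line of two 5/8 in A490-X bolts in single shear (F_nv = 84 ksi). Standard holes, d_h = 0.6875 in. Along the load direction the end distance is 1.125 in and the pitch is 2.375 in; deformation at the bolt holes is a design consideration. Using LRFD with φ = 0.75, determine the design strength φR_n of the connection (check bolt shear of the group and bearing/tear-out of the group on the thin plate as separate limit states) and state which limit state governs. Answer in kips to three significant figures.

Bolt shear: A_b = π·0.625²/4 = 0.3068 in²; R_n = 84 × 0.3068 × 2 × 1 = 51.54 kips → 0.75 × 51.54 = 38.7 kips.
Bearing (1.2 l_c t F_u ≤ 2.4 d t F_u): upper limit = 2.4·0.625·0.5·65 = 48.75 kips.
  Edge l_c = 1.125 − 0.6875/2 = 0.7812 → r_n = 30.47 kips; interior l_c = 2.375 − 0.6875 = 1.688 → r_n = 48.75 kips.
  R_n,bearing = 1·30.47 + 1·48.75 = 79.22 kips → 0.75 × 79.22 = 59.4 kips.
Bolt shear governs: 38.7 kips.

38.7 kips (bolt shear governs)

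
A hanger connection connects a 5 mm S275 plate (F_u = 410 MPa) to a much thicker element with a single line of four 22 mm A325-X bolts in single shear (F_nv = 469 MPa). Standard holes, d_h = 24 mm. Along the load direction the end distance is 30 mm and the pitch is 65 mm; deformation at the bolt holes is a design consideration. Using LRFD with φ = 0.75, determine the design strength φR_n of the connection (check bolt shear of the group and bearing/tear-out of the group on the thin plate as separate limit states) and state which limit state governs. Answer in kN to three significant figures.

Bolt shear: A_b = π·22²/4 = 380.1 mm²; R_n = 469 × 380.1 × 4 × 1 / 1000 = 713.1 kN → 0.75 × 713.1 = 535 kN.
Bearing (1.2 l_c t F_u ≤ 2.4 d t F_u): upper limit = 2.4·22·5·410 / 1000 = 108.2 kN.
  Edge l_c = 30 − 24/2 = 18 → r_n = 44.28 kN; interior l_c = 65 − 24 = 41 → r_n = 100.9 kN.
  R_n,bearing = 1·44.28 + 3·100.9 = 346.9 kN → 0.75 × 346.9 = 260 kN.
Bearing governs: 260 kN.

260 kN (bearing governs)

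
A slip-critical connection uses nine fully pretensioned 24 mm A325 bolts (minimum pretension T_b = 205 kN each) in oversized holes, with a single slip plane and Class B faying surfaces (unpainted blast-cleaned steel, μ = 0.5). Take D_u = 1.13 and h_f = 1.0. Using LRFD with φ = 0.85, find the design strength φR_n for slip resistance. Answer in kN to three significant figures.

R_n = μ · D_u · h_f · T_b · n_s · n_b = 0.5 × 1.13 × 1.0 × 205 × 1 × 9 = 1042 kN.
Design strength φR_n = 0.85 × 1042 = 886 kN.

886 kN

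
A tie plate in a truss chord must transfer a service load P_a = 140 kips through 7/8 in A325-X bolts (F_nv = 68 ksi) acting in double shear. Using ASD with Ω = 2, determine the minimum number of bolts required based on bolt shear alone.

4 bolts

A_b = π·0.875²/4 = 0.6013 in².
Per-bolt allowable strength R_n/Ω = 68 × 0.6013 × 2 / 2 = 40.89 kips.
n ≥ 140 / 40.89 = 3.424 → use 4 bolts.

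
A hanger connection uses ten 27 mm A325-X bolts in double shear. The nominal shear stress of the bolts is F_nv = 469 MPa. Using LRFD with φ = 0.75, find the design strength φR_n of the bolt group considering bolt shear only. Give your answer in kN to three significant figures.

4030 kN

A_b = π × 27² / 4 = 572.6 mm².
R_n = F_nv · A_b · n · n_s = 469 × 572.6 × 10 × 2 / 1000 = 5371 kN.
Design strength φR_n = 0.75 × 5371 = 4030 kN.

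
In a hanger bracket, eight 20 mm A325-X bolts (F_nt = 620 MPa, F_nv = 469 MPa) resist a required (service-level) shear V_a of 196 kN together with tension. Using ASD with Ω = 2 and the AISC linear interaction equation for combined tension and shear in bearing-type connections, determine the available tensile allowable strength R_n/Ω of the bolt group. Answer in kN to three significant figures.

754 kN

A_b = π·20²/4 = 314.2 mm²; f_rv = 196 × 1000 / (8 × 314.2) = 77.99 MPa.
F'_nt = 1.3 F_nt − (Ω F_nt / F_nv) f_rv = 1.3·620 − (2·620/469)·77.99 = 599.8 MPa, capped at F_nt → F'_nt = 599.8 MPa.
R_n = F'_nt · A_b · n = 599.8 × 314.2 × 8 / 1000 = 1507 kN.
Allowable strength R_n/Ω = 1507 / 2 = 754 kN.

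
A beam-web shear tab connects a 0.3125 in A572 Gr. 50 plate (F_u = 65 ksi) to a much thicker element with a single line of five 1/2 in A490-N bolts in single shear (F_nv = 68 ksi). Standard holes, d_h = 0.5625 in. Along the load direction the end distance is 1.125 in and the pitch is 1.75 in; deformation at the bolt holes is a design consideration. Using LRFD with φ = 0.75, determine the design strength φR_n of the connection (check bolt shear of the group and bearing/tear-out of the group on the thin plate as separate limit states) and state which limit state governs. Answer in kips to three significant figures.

Bolt shear: A_b = π·0.5²/4 = 0.1963 in²; R_n = 68 × 0.1963 × 5 × 1 = 66.76 kips → 0.75 × 66.76 = 50.1 kips.
Bearing (1.2 l_c t F_u ≤ 2.4 d t F_u): upper limit = 2.4·0.5·0.3125·65 = 24.38 kips.
  Edge l_c = 1.125 − 0.5625/2 = 0.8438 → r_n = 20.57 kips; interior l_c = 1.75 − 0.5625 = 1.188 → r_n = 24.38 kips.
  R_n,bearing = 1·20.57 + 4·24.38 = 118.1 kips → 0.75 × 118.1 = 88.5 kips.
Bolt shear governs: 50.1 kips.

50.1 kips (bolt shear governs)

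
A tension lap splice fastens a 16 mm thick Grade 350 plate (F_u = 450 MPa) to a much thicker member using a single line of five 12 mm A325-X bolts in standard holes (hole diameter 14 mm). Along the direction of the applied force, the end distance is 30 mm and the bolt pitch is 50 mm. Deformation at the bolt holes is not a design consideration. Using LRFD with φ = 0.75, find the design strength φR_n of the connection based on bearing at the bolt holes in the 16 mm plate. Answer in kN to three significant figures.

Per bolt r_n = 1.5 l_c t F_u ≤ 3.0 d t F_u; upper limit = 3.0 × 12 × 16 × 450 / 1000 = 259.2 kN.
Edge bolt: l_c = 30 − 14/2 = 23 mm → 1.5 × 23 × 16 × 450 / 1000 = 248.4 → r_n = 248.4 kN.
Interior bolts: l_c = 50 − 14 = 36 mm → 1.5 × 36 × 16 × 450 / 1000 = 388.8 → r_n = 259.2 kN.
R_n = 1 × 248.4 + 4 × 259.2 = 1285 kN.
Design strength φR_n = 0.75 × 1285 = 964 kN.

964 kN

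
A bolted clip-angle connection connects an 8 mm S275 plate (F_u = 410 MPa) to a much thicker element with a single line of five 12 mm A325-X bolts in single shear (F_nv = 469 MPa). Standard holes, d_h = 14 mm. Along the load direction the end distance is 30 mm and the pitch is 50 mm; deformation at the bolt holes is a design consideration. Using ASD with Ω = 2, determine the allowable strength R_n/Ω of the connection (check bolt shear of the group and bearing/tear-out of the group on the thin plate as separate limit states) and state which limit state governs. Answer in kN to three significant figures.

133 kN (bolt shear governs)

Bolt shear: A_b = π·12²/4 = 113.1 mm²; R_n = 469 × 113.1 × 5 × 1 / 1000 = 265.2 kN → 265.2 / 2 = 133 kN.
Bearing (1.2 l_c t F_u ≤ 2.4 d t F_u): upper limit = 2.4·12·8·410 / 1000 = 94.46 kN.
  Edge l_c = 30 − 14/2 = 23 → r_n = 90.53 kN; interior l_c = 50 − 14 = 36 → r_n = 94.46 kN.
  R_n,bearing = 1·90.53 + 4·94.46 = 468.4 kN → 468.4 / 2 = 234 kN.
Bolt shear governs: 133 kN.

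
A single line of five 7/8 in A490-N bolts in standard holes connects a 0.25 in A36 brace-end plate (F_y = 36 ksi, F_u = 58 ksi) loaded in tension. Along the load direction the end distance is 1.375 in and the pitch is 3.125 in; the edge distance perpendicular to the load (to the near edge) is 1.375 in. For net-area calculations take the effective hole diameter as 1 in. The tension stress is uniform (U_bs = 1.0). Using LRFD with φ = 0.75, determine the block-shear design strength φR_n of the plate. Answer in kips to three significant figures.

65.7 kips

Shear plane L_v = 1.375 + 4·3.125 = 13.88 in; A_gv = 13.88 × 0.25 = 3.469 in².
A_nv = (13.88 − 4.5·1) × 0.25 = 2.344 in².
A_nt = (1.375 − 0.5·1) × 0.25 = 0.2188 in².
0.6 F_u A_nv = 81.56 kips; 0.6 F_y A_gv = 74.92 kips → shear yielding governs the shear term.
R_n = 74.92 + 1.0 × 58 × 0.2188 = 87.61 kips.
Design strength φR_n = 0.75 × 87.61 = 65.7 kips.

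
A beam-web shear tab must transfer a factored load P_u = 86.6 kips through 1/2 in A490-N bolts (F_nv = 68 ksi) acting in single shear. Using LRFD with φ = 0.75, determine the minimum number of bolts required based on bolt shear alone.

A_b = π·0.5²/4 = 0.1963 in².
Per-bolt design strength φR_n = 0.75 × 68 × 0.1963 × 1 = 10.01 kips.
n ≥ 86.6 / 10.01 = 8.648 → use 9 bolts.

9 bolts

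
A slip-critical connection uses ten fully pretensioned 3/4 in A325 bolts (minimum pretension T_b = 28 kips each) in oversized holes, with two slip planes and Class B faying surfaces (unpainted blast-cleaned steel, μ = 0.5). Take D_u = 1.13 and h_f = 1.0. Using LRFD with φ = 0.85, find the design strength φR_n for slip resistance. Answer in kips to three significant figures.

R_n = μ · D_u · h_f · T_b · n_s · n_b = 0.5 × 1.13 × 1.0 × 28 × 2 × 10 = 316.4 kips.
Design strength φR_n = 0.85 × 316.4 = 269 kips.

269 kips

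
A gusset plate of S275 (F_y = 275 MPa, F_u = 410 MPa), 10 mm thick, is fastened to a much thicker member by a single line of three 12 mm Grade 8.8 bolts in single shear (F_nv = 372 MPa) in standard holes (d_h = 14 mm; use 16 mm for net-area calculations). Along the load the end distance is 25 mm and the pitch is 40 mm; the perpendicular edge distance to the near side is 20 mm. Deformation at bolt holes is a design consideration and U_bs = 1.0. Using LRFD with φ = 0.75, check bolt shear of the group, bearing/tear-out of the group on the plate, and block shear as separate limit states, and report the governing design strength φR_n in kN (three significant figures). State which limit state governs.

Bolt shear: A_b = π·12²/4 = 113.1 mm²; R_n = 372 × 113.1 × 3 × 1 / 1000 = 126.2 kN → 0.75 × 126.2 = 94.7 kN.
Bearing: edge l_c = 18, r_n = 88.56 kN; interior l_c = 26, r_n = 118.1 kN; R_n = 88.56 + 2·118.1 = 324.7 kN → 244 kN.
Block shear: A_gv = 1050, A_nv = 650, A_nt = 120 mm²; R_n = min(0.6F_uA_nv, 0.6F_yA_gv) + U_bs·F_u·A_nt = 209.1 kN → 157 kN.
Bolt shear governs: 94.7 kN.

94.7 kN (bolt shear governs)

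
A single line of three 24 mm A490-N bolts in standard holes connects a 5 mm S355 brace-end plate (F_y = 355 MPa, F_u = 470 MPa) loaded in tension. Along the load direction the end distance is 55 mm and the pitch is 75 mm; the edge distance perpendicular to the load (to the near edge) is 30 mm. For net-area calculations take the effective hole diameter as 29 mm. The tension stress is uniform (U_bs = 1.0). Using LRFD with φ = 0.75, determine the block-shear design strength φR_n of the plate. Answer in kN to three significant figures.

Shear plane L_v = 55 + 2·75 = 205 mm; A_gv = 205 × 5 = 1025 mm².
A_nv = (205 − 2.5·29) × 5 = 662.5 mm².
A_nt = (30 − 0.5·29) × 5 = 77.5 mm².
0.6 F_u A_nv = 186.8 kN; 0.6 F_y A_gv = 218.3 kN → shear rupture governs the shear term.
R_n = 186.8 + 1.0 × 470 × 77.5 / 1000 = 223.3 kN.
Design strength φR_n = 0.75 × 223.3 = 167 kN.

167 kN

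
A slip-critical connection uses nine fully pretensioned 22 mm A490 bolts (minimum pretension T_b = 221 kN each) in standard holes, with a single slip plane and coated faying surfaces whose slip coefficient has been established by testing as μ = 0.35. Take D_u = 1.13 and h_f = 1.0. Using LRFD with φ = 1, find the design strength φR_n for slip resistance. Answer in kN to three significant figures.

787 kN

R_n = μ · D_u · h_f · T_b · n_s · n_b = 0.35 × 1.13 × 1.0 × 221 × 1 × 9 = 786.6 kN.
Design strength φR_n = 1 × 786.6 = 787 kN.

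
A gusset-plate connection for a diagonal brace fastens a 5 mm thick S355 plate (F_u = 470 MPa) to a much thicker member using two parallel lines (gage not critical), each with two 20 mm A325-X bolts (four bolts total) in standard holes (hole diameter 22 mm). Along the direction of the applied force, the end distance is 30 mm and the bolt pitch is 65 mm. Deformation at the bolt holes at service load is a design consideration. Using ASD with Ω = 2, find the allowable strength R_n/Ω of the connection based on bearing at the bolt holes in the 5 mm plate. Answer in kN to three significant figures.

Per bolt r_n = 1.2 l_c t F_u ≤ 2.4 d t F_u; upper limit = 2.4 × 20 × 5 × 470 / 1000 = 112.8 kN.
Edge bolt: l_c = 30 − 22/2 = 19 mm → 1.2 × 19 × 5 × 470 / 1000 = 53.58 → r_n = 53.58 kN.
Interior bolts: l_c = 65 − 22 = 43 mm → 1.2 × 43 × 5 × 470 / 1000 = 121.3 → r_n = 112.8 kN.
R_n = 2 × 53.58 + 2 × 112.8 = 332.8 kN.
Allowable strength R_n/Ω = 332.8 / 2 = 166 kN.

166 kN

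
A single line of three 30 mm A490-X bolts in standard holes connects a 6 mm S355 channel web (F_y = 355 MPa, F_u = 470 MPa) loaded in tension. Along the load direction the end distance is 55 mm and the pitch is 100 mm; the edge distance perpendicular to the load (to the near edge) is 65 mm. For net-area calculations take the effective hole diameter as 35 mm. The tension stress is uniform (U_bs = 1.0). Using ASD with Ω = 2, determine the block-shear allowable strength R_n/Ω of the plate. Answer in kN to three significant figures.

209 kN

Shear plane L_v = 55 + 2·100 = 255 mm; A_gv = 255 × 6 = 1530 mm².
A_nv = (255 − 2.5·35) × 6 = 1005 mm².
A_nt = (65 − 0.5·35) × 6 = 285 mm².
0.6 F_u A_nv = 283.4 kN; 0.6 F_y A_gv = 325.9 kN → shear rupture governs the shear term.
R_n = 283.4 + 1.0 × 470 × 285 / 1000 = 417.4 kN.
Allowable strength R_n/Ω = 417.4 / 2 = 209 kN.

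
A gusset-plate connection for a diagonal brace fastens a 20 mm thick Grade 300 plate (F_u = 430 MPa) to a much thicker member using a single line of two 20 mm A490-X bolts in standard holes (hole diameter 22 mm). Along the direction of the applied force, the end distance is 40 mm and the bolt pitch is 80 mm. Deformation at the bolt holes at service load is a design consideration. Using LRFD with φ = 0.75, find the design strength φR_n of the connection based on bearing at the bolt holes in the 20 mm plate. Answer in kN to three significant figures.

Per bolt r_n = 1.2 l_c t F_u ≤ 2.4 d t F_u; upper limit = 2.4 × 20 × 20 × 430 / 1000 = 412.8 kN.
Edge bolt: l_c = 40 − 22/2 = 29 mm → 1.2 × 29 × 20 × 430 / 1000 = 299.3 → r_n = 299.3 kN.
Interior bolts: l_c = 80 − 22 = 58 mm → 1.2 × 58 × 20 × 430 / 1000 = 598.6 → r_n = 412.8 kN.
R_n = 1 × 299.3 + 1 × 412.8 = 712.1 kN.
Design strength φR_n = 0.75 × 712.1 = 534 kN.

534 kN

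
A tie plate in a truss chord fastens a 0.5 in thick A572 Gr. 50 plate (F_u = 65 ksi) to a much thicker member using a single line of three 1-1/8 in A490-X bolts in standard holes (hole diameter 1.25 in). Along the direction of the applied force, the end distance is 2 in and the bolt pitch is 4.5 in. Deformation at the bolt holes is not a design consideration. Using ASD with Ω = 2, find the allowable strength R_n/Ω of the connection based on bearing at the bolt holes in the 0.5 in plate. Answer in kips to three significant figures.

Per bolt r_n = 1.5 l_c t F_u ≤ 3.0 d t F_u; upper limit = 3.0 × 1.125 × 0.5 × 65 = 109.7 kips.
Edge bolt: l_c = 2 − 1.25/2 = 1.375 in → 1.5 × 1.375 × 0.5 × 65 = 67.03 → r_n = 67.03 kips.
Interior bolts: l_c = 4.5 − 1.25 = 3.25 in → 1.5 × 3.25 × 0.5 × 65 = 158.4 → r_n = 109.7 kips.
R_n = 1 × 67.03 + 2 × 109.7 = 286.4 kips.
Allowable strength R_n/Ω = 286.4 / 2 = 143 kips.

143 kips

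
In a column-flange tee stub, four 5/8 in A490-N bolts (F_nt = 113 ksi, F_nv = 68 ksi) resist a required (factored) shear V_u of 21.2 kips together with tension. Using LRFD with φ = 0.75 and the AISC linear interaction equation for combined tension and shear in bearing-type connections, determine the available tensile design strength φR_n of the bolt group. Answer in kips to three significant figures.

A_b = π·0.625²/4 = 0.3068 in²; f_rv = 21.2 / (4 × 0.3068) = 17.28 ksi.
F'_nt = 1.3 F_nt − (F_nt / φF_nv) f_rv = 1.3·113 − (113/(0.75·68))·17.28 = 108.6 ksi, capped at F_nt → F'_nt = 108.6 ksi.
R_n = F'_nt · A_b · n = 108.6 × 0.3068 × 4 = 133.3 kips.
Design strength φR_n = 0.75 × 133.3 = 100 kips.

100 kips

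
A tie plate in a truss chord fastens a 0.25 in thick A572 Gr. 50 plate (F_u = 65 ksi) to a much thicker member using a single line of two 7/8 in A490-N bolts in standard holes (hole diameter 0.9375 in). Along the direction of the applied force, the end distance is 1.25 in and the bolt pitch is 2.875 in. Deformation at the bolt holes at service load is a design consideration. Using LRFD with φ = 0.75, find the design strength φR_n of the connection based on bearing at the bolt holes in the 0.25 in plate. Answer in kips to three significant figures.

Per bolt r_n = 1.2 l_c t F_u ≤ 2.4 d t F_u; upper limit = 2.4 × 0.875 × 0.25 × 65 = 34.12 kips.
Edge bolt: l_c = 1.25 − 0.9375/2 = 0.7812 in → 1.2 × 0.7812 × 0.25 × 65 = 15.23 → r_n = 15.23 kips.
Interior bolts: l_c = 2.875 − 0.9375 = 1.938 in → 1.2 × 1.938 × 0.25 × 65 = 37.78 → r_n = 34.12 kips.
R_n = 1 × 15.23 + 1 × 34.12 = 49.36 kips.
Design strength φR_n = 0.75 × 49.36 = 37 kips.

37 kips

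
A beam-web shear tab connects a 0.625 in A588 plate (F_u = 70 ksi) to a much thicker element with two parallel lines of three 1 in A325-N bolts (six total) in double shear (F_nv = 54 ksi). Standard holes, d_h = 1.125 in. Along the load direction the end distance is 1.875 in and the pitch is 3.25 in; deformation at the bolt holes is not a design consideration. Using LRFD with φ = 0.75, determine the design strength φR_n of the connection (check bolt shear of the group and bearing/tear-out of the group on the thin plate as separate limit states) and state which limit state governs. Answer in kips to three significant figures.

382 kips (bolt shear governs)

Bolt shear: A_b = π·1²/4 = 0.7854 in²; R_n = 54 × 0.7854 × 6 × 2 = 508.9 kips → 0.75 × 508.9 = 382 kips.
Bearing (1.5 l_c t F_u ≤ 3.0 d t F_u): upper limit = 3.0·1·0.625·70 = 131.2 kips.
  Edge l_c = 1.875 − 1.125/2 = 1.312 → r_n = 86.13 kips; interior l_c = 3.25 − 1.125 = 2.125 → r_n = 131.2 kips.
  R_n,bearing = 2·86.13 + 4·131.2 = 697.3 kips → 0.75 × 697.3 = 523 kips.
Bolt shear governs: 382 kips.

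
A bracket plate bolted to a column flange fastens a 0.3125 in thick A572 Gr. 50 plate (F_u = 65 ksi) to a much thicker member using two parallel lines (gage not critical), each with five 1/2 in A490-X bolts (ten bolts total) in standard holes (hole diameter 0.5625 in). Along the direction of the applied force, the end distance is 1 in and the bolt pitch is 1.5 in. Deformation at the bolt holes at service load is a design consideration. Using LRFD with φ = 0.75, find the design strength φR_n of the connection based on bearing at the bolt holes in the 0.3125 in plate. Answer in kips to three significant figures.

163 kips

Per bolt r_n = 1.2 l_c t F_u ≤ 2.4 d t F_u; upper limit = 2.4 × 0.5 × 0.3125 × 65 = 24.38 kips.
Edge bolt: l_c = 1 − 0.5625/2 = 0.7188 in → 1.2 × 0.7188 × 0.3125 × 65 = 17.52 → r_n = 17.52 kips.
Interior bolts: l_c = 1.5 − 0.5625 = 0.9375 in → 1.2 × 0.9375 × 0.3125 × 65 = 22.85 → r_n = 22.85 kips.
R_n = 2 × 17.52 + 8 × 22.85 = 217.9 kips.
Design strength φR_n = 0.75 × 217.9 = 163 kips.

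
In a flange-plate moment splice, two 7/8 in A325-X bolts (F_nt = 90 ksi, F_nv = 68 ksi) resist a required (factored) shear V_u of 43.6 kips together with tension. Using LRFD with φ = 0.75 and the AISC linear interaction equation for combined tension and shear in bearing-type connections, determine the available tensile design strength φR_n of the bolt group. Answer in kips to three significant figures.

A_b = π·0.875²/4 = 0.6013 in²; f_rv = 43.6 / (2 × 0.6013) = 36.25 ksi.
F'_nt = 1.3 F_nt − (F_nt / φF_nv) f_rv = 1.3·90 − (90/(0.75·68))·36.25 = 53.02 ksi, capped at F_nt → F'_nt = 53.02 ksi.
R_n = F'_nt · A_b · n = 53.02 × 0.6013 × 2 = 63.77 kips.
Design strength φR_n = 0.75 × 63.77 = 47.8 kips.

47.8 kips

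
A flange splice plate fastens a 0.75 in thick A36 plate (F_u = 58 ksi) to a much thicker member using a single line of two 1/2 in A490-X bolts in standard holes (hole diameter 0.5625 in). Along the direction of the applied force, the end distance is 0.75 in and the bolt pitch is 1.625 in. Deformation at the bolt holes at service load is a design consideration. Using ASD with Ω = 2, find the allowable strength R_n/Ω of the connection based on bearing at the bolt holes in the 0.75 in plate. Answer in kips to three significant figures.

Per bolt r_n = 1.2 l_c t F_u ≤ 2.4 d t F_u; upper limit = 2.4 × 0.5 × 0.75 × 58 = 52.2 kips.
Edge bolt: l_c = 0.75 − 0.5625/2 = 0.4688 in → 1.2 × 0.4688 × 0.75 × 58 = 24.47 → r_n = 24.47 kips.
Interior bolts: l_c = 1.625 − 0.5625 = 1.062 in → 1.2 × 1.062 × 0.75 × 58 = 55.46 → r_n = 52.2 kips.
R_n = 1 × 24.47 + 1 × 52.2 = 76.67 kips.
Allowable strength R_n/Ω = 76.67 / 2 = 38.3 kips.

38.3 kips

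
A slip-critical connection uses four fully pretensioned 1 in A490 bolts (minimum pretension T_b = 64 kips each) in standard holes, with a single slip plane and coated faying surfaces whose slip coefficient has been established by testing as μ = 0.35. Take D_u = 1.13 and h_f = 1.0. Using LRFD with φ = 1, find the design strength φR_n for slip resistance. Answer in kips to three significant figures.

R_n = μ · D_u · h_f · T_b · n_s · n_b = 0.35 × 1.13 × 1.0 × 64 × 1 × 4 = 101.2 kips.
Design strength φR_n = 1 × 101.2 = 101 kips.

101 kips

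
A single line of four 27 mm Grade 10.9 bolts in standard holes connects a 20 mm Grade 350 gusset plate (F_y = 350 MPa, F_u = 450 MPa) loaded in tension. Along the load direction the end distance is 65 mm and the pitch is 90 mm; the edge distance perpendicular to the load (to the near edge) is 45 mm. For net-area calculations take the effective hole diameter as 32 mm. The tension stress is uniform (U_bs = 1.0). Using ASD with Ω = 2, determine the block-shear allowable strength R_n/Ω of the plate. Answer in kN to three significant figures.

Shear plane L_v = 65 + 3·90 = 335 mm; A_gv = 335 × 20 = 6700 mm².
A_nv = (335 − 3.5·32) × 20 = 4460 mm².
A_nt = (45 − 0.5·32) × 20 = 580 mm².
0.6 F_u A_nv = 1204 kN; 0.6 F_y A_gv = 1407 kN → shear rupture governs the shear term.
R_n = 1204 + 1.0 × 450 × 580 / 1000 = 1465 kN.
Allowable strength R_n/Ω = 1465 / 2 = 733 kN.

733 kN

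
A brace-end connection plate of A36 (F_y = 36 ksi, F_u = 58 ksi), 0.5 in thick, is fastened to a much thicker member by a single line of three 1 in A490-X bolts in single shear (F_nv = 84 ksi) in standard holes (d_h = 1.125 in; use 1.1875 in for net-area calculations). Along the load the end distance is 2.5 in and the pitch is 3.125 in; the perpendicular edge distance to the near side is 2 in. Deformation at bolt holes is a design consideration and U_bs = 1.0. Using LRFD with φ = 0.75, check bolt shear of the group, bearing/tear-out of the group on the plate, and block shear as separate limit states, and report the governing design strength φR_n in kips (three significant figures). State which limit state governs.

Bolt shear: A_b = π·1²/4 = 0.7854 in²; R_n = 84 × 0.7854 × 3 × 1 = 197.9 kips → 0.75 × 197.9 = 148 kips.
Bearing: edge l_c = 1.938, r_n = 67.42 kips; interior l_c = 2, r_n = 69.6 kips; R_n = 67.42 + 2·69.6 = 206.6 kips → 155 kips.
Block shear: A_gv = 4.375, A_nv = 2.891, A_nt = 0.7031 in²; R_n = min(0.6F_uA_nv, 0.6F_yA_gv) + U_bs·F_u·A_nt = 135.3 kips → 101 kips.
Block shear governs: 101 kips.

101 kips (block shear governs)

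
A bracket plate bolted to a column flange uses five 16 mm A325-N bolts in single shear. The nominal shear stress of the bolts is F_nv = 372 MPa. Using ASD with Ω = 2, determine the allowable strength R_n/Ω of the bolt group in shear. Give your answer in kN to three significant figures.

187 kN

A_b = π × 16² / 4 = 201.1 mm².
R_n = F_nv · A_b · n · n_s = 372 × 201.1 × 5 × 1 / 1000 = 374 kN.
Allowable strength R_n/Ω = 374 / 2 = 187 kN.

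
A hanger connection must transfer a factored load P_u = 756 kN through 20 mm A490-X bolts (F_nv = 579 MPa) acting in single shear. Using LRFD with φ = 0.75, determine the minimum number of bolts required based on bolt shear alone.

6 bolts

A_b = π·20²/4 = 314.2 mm².
Per-bolt design strength φR_n = 0.75 × 579 × 314.2 × 1 / 1000 = 136.4 kN.
n ≥ 756 / 136.4 = 5.542 → use 6 bolts.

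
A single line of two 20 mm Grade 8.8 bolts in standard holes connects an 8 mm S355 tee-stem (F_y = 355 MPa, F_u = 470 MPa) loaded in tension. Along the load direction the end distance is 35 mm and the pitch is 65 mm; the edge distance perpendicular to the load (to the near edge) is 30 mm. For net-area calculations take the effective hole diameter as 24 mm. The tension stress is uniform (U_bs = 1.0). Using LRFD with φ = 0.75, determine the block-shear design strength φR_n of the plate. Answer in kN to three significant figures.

159 kN

Shear plane L_v = 35 + 1·65 = 100 mm; A_gv = 100 × 8 = 800 mm².
A_nv = (100 − 1.5·24) × 8 = 512 mm².
A_nt = (30 − 0.5·24) × 8 = 144 mm².
0.6 F_u A_nv = 144.4 kN; 0.6 F_y A_gv = 170.4 kN → shear rupture governs the shear term.
R_n = 144.4 + 1.0 × 470 × 144 / 1000 = 212.1 kN.
Design strength φR_n = 0.75 × 212.1 = 159 kN.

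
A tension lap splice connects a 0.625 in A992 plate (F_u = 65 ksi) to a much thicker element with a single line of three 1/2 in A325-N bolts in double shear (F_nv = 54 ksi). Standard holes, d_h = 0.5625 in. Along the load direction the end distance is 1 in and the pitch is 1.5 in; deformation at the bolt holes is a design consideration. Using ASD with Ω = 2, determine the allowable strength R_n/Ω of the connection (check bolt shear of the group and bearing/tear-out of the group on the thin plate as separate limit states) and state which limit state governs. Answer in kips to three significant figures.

Bolt shear: A_b = π·0.5²/4 = 0.1963 in²; R_n = 54 × 0.1963 × 3 × 2 = 63.62 kips → 63.62 / 2 = 31.8 kips.
Bearing (1.2 l_c t F_u ≤ 2.4 d t F_u): upper limit = 2.4·0.5·0.625·65 = 48.75 kips.
  Edge l_c = 1 − 0.5625/2 = 0.7188 → r_n = 35.04 kips; interior l_c = 1.5 − 0.5625 = 0.9375 → r_n = 45.7 kips.
  R_n,bearing = 1·35.04 + 2·45.7 = 126.4 kips → 126.4 / 2 = 63.2 kips.
Bolt shear governs: 31.8 kips.

31.8 kips (bolt shear governs)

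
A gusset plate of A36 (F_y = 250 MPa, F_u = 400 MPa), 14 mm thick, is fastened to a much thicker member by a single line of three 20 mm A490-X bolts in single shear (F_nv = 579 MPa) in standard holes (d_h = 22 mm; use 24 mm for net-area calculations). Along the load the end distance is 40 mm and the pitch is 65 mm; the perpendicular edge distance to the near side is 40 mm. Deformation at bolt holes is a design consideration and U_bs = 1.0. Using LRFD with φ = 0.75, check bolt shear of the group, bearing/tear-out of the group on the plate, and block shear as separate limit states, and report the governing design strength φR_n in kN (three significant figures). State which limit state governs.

Bolt shear: A_b = π·20²/4 = 314.2 mm²; R_n = 579 × 314.2 × 3 × 1 / 1000 = 545.7 kN → 0.75 × 545.7 = 409 kN.
Bearing: edge l_c = 29, r_n = 194.9 kN; interior l_c = 43, r_n = 268.8 kN; R_n = 194.9 + 2·268.8 = 732.5 kN → 549 kN.
Block shear: A_gv = 2380, A_nv = 1540, A_nt = 392 mm²; R_n = min(0.6F_uA_nv, 0.6F_yA_gv) + U_bs·F_u·A_nt = 513.8 kN → 385 kN.
Block shear governs: 385 kN.

385 kN (block shear governs)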